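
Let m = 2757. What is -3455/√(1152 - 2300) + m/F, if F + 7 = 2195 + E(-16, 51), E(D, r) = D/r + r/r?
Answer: 140607/111623 + 3455*I*√287/574 ≈ 1.2597 + 101.97*I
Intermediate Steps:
E(D, r) = 1 + D/r (E(D, r) = D/r + 1 = 1 + D/r)
F = 111623/51 (F = -7 + (2195 + (-16 + 51)/51) = -7 + (2195 + (1/51)*35) = -7 + (2195 + 35/51) = -7 + 111980/51 = 111623/51 ≈ 2188.7)
-3455/√(1152 - 2300) + m/F = -3455/√(1152 - 2300) + 2757/(111623/51) = -3455*(-I*√287/574) + 2757*(51/111623) = -3455*(-I*√287/574) + 140607/111623 = -(-3455)*I*√287/574 + 140607/111623 = 3455*I*√287/574 + 140607/111623 = 140607/111623 + 3455*I*√287/574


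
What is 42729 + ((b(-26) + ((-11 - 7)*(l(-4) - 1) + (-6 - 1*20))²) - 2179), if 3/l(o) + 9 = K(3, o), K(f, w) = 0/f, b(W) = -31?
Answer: 40523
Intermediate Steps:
K(f, w) = 0
l(o) = -⅓ (l(o) = 3/(-9 + 0) = 3/(-9) = 3*(-⅑) = -⅓)
42729 + ((b(-26) + ((-11 - 7)*(l(-4) - 1) + (-6 - 1*20))²) - 2179) = 42729 + ((-31 + ((-11 - 7)*(-⅓ - 1) + (-6 - 1*20))²) - 2179) = 42729 + ((-31 + (-18*(-4/3) + (-6 - 20))²) - 2179) = 42729 + ((-31 + (24 - 26)²) - 2179) = 42729 + ((-31 + (-2)²) - 2179) = 42729 + ((-31 + 4) - 2179) = 42729 + (-27 - 2179) = 42729 - 2206 = 40523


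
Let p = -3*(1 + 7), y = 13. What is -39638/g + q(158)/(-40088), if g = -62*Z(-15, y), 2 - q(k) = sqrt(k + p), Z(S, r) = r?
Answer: 397251633/8077732 + sqrt(134)/40088 ≈ 49.179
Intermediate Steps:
p = -24 (p = -3*8 = -24)
q(k) = 2 - sqrt(-24 + k) (q(k) = 2 - sqrt(k - 24) = 2 - sqrt(-24 + k))
g = -806 (g = -62*13 = -806)
-39638/g + q(158)/(-40088) = -39638/(-806) + (2 - sqrt(-24 + 158))/(-40088) = -39638*(-1/806) + (2 - sqrt(134))*(-1/40088) = 19819/403 + (-1/20044 + sqrt(134)/40088) = 397251633/8077732 + sqrt(134)/40088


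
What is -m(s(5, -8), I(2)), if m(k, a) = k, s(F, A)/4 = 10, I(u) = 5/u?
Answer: -40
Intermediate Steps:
s(F, A) = 40 (s(F, A) = 4*10 = 40)
-m(s(5, -8), I(2)) = -1*40 = -40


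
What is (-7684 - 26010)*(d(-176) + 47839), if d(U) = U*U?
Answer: -2655592610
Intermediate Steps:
d(U) = U**2
(-7684 - 26010)*(d(-176) + 47839) = (-7684 - 26010)*((-176)**2 + 47839) = -33694*(30976 + 47839) = -33694*78815 = -2655592610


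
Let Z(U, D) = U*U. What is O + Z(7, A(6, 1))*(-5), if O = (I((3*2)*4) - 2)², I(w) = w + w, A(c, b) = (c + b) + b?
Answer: 1871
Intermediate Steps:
A(c, b) = c + 2*b (A(c, b) = (b + c) + b = c + 2*b)
Z(U, D) = U²
I(w) = 2*w
O = 2116 (O = (2*((3*2)*4) - 2)² = (2*(6*4) - 2)² = (2*24 - 2)² = (48 - 2)² = 46² = 2116)
O + Z(7, A(6, 1))*(-5) = 2116 + 7²*(-5) = 2116 + 49*(-5) = 2116 - 245 = 1871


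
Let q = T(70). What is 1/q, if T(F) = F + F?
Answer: 1/140 ≈ 0.0071429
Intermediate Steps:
T(F) = 2*F
q = 140 (q = 2*70 = 140)
1/q = 1/140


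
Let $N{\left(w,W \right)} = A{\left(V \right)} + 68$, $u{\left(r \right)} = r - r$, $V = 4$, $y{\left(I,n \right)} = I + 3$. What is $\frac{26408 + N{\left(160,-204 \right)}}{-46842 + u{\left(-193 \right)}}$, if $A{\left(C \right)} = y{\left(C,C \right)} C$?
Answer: $- \frac{13252}{23421} \approx -0.56582$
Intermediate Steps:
$y{\left(I,n \right)} = 3 + I$
$A{\left(C \right)} = C \left(3 + C\right)$ ($A{\left(C \right)} = \left(3 + C\right) C = C \left(3 + C\right)$)
$u{\left(r \right)} = 0$
$N{\left(w,W \right)} = 96$ ($N{\left(w,W \right)} = 4 \left(3 + 4\right) + 68 = 4 \cdot 7 + 68 = 28 + 68 = 96$)
$\frac{26408 + N{\left(160,-204 \right)}}{-46842 + u{\left(-193 \right)}} = \frac{26408 + 96}{-46842 + 0} = \frac{26504}{-46842} = 26504 \left(- \frac{1}{46842}\right) = - \frac{13252}{23421}$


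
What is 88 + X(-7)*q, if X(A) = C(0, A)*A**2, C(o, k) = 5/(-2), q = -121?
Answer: 29821/2 ≈ 14911.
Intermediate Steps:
C(o, k) = -5/2 (C(o, k) = 5*(-1/2) = -5/2)
X(A) = -5*A**2/2
88 + X(-7)*q = 88 - 5/2*(-7)**2*(-121) = 88 - 5/2*49*(-121) = 88 - 245/2*(-121) = 88 + 29645/2 = 29821/2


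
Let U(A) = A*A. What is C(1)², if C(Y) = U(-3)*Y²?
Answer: 81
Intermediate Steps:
U(A) = A²
C(Y) = 9*Y² (C(Y) = (-3)²*Y² = 9*Y²)
C(1)² = (9*1²)² = (9*1)² = 9² = 81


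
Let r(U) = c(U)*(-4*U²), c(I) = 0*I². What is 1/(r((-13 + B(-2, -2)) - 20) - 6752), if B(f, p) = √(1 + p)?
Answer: -1/6752 ≈ -0.00014810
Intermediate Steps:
c(I) = 0
r(U) = 0 (r(U) = 0*(-4*U²) = 0)
1/(r((-13 + B(-2, -2)) - 20) - 6752) = 1/(0 - 6752) = 1/(-6752) = -1/6752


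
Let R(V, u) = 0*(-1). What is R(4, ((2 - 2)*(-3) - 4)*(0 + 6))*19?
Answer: 0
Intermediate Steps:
R(V, u) = 0
R(4, ((2 - 2)*(-3) - 4)*(0 + 6))*19 = 0*19 = 0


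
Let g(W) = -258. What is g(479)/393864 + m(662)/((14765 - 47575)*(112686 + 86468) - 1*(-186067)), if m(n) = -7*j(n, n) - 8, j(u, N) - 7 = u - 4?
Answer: -280658338967/428921616242412 ≈ -0.00065434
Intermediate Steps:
j(u, N) = 3 + u (j(u, N) = 7 + (u - 4) = 7 + (-4 + u) = 3 + u)
m(n) = -29 - 7*n (m(n) = -7*(3 + n) - 8 = (-21 - 7*n) - 8 = -29 - 7*n)
g(479)/393864 + m(662)/((14765 - 47575)*(112686 + 86468) - 1*(-186067)) = -258/393864 + (-29 - 7*662)/((14765 - 47575)*(112686 + 86468) - 1*(-186067)) = -258*1/393864 + (-29 - 4634)/(-32810*199154 + 186067) = -43/65644 - 4663/(-6534242740 + 186067) = -43/65644 - 4663/(-6534056673) = -43/65644 - 4663*(-1/6534056673) = -43/65644 + 4663/6534056673 = -280658338967/428921616242412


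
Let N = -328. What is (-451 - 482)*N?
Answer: 306024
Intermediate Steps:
(-451 - 482)*N = (-451 - 482)*(-328) = -933*(-328) = 306024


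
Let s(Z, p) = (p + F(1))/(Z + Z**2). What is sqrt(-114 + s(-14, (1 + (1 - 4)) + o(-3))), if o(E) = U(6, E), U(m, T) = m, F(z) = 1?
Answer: I*sqrt(3775226)/182 ≈ 10.676*I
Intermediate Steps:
o(E) = 6
s(Z, p) = (1 + p)/(Z + Z**2) (s(Z, p) = (p + 1)/(Z + Z**2) = (1 + p)/(Z + Z**2))
sqrt(-114 + s(-14, (1 + (1 - 4)) + o(-3))) = sqrt(-114 + (1 + ((1 + (1 - 4)) + 6))/((-14)*(1 - 14))) = sqrt(-114 - 1/14*(1 + ((1 - 3) + 6))/(-13)) = sqrt(-114 - 1/14*(-1/13)*(1 + (-2 + 6))) = sqrt(-114 - 1/14*(-1/13)*(1 + 4)) = sqrt(-114 - 1/14*(-1/13)*5) = sqrt(-114 + 5/182) = sqrt(-20743/182) = I*sqrt(3775226)/182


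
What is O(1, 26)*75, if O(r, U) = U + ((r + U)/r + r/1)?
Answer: 4050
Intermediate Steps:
O(r, U) = U + r + (U + r)/r (O(r, U) = U + ((U + r)/r + r*1) = U + ((U + r)/r + r) = U + (r + (U + r)/r) = U + r + (U + r)/r)
O(1, 26)*75 = (1 + 26 + 1 + 26/1)*75 = (1 + 26 + 1 + 26*1)*75 = (1 + 26 + 1 + 26)*75 = 54*75 = 4050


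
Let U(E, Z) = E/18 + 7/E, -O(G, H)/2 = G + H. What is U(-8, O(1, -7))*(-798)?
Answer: 12635/12 ≈ 1052.9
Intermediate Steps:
O(G, H) = -2*G - 2*H (O(G, H) = -2*(G + H) = -2*G - 2*H)
U(E, Z) = 7/E + E/18 (U(E, Z) = E*(1/18) + 7/E = E/18 + 7/E = 7/E + E/18)
U(-8, O(1, -7))*(-798) = (7/(-8) + (1/18)*(-8))*(-798) = (7*(-⅛) - 4/9)*(-798) = (-7/8 - 4/9)*(-798) = -95/72*(-798) = 12635/12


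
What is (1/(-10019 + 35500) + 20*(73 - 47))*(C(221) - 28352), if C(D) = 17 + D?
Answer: -372513901794/25481 ≈ -1.4619e+7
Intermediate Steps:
(1/(-10019 + 35500) + 20*(73 - 47))*(C(221) - 28352) = (1/(-10019 + 35500) + 20*(73 - 47))*((17 + 221) - 28352) = (1/25481 + 20*26)*(238 - 28352) = (1/25481 + 520)*(-28114) = (13250121/25481)*(-28114) = -372513901794/25481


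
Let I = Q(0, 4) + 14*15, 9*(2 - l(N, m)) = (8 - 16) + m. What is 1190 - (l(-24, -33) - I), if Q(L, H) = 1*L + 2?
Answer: 12559/9 ≈ 1395.4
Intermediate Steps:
l(N, m) = 26/9 - m/9 (l(N, m) = 2 - ((8 - 16) + m)/9 = 2 - (-8 + m)/9 = 2 + (8/9 - m/9) = 26/9 - m/9)
Q(L, H) = 2 + L (Q(L, H) = L + 2 = 2 + L)
I = 212 (I = (2 + 0) + 14*15 = 2 + 210 = 212)
1190 - (l(-24, -33) - I) = 1190 - ((26/9 - ⅑*(-33)) - 1*212) = 1190 - ((26/9 + 11/3) - 212) = 1190 - (59/9 - 212) = 1190 - 1*(-1849/9) = 1190 + 1849/9 = 12559/9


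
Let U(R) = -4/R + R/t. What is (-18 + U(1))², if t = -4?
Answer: 7921/16 ≈ 495.06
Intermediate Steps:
U(R) = -4/R - R/4 (U(R) = -4/R + R/(-4) = -4/R + R*(-¼) = -4/R - R/4)
(-18 + U(1))² = (-18 + (-4/1 - ¼*1))² = (-18 + (-4*1 - ¼))² = (-18 + (-4 - ¼))² = (-18 - 17/4)² = (-89/4)² = 7921/16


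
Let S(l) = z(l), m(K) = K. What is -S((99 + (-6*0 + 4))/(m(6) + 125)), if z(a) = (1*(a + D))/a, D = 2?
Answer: -365/103 ≈ -3.5437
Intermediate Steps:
z(a) = (2 + a)/a (z(a) = (1*(a + 2))/a = (1*(2 + a))/a = (2 + a)/a)
S(l) = (2 + l)/l
-S((99 + (-6*0 + 4))/(m(6) + 125)) = -(2 + (99 + (-6*0 + 4))/(6 + 125))/((99 + (-6*0 + 4))/(6 + 125)) = -(2 + (99 + (0 + 4))/131)/((99 + (0 + 4))/131) = -(2 + (99 + 4)*(1/131))/((99 + 4)*(1/131)) = -(2 + 103*(1/131))/(103*(1/131)) = -(2 + 103/131)/103/131 = -131*365/(103*131) = -1*365/103 = -365/103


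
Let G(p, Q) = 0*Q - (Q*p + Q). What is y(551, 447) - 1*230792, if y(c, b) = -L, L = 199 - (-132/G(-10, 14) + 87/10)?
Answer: -48506503/210 ≈ -2.3098e+5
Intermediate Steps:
G(p, Q) = -Q - Q*p (G(p, Q) = 0 - (Q + Q*p) = 0 + (-Q - Q*p) = -Q - Q*p)
L = 40183/210 (L = 199 - (-132*(-1/(14*(1 - 10))) + 87/10) = 199 - (-132/((-1*14*(-9))) + 87*(1/10)) = 199 - (-132/126 + 87/10) = 199 - (-132*1/126 + 87/10) = 199 - (-22/21 + 87/10) = 199 - 1*1607/210 = 199 - 1607/210 = 40183/210 ≈ 191.35)
y(c, b) = -40183/210 (y(c, b) = -1*40183/210 = -40183/210)
y(551, 447) - 1*230792 = -40183/210 - 1*230792 = -40183/210 - 230792 = -48506503/210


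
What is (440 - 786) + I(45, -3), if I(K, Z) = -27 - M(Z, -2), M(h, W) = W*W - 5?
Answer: -372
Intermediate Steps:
M(h, W) = -5 + W² (M(h, W) = W² - 5 = -5 + W²)
I(K, Z) = -26 (I(K, Z) = -27 - (-5 + (-2)²) = -27 - (-5 + 4) = -27 - 1*(-1) = -27 + 1 = -26)
(440 - 786) + I(45, -3) = (440 - 786) - 26 = -346 - 26 = -372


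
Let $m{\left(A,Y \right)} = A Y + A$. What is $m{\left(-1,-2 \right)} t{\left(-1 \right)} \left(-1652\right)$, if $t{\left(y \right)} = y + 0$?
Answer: $1652$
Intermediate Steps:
$m{\left(A,Y \right)} = A + A Y$
$t{\left(y \right)} = y$
$m{\left(-1,-2 \right)} t{\left(-1 \right)} \left(-1652\right) = - (1 - 2) \left(\left(-1\right) \left(-1652\right)\right) = \left(-1\right) \left(-1\right) 1652 = 1 \cdot 1652 = 1652$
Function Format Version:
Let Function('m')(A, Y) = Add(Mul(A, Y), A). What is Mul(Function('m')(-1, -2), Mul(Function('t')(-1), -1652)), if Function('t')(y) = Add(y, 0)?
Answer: 1652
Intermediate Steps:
Function('m')(A, Y) = Add(A, Mul(A, Y))
Function('t')(y) = y
Mul(Function('m')(-1, -2), Mul(Function('t')(-1), -1652)) = Mul(Mul(-1, Add(1, -2)), Mul(-1, -1652)) = Mul(Mul(-1, -1), 1652) = Mul(1, 1652) = 1652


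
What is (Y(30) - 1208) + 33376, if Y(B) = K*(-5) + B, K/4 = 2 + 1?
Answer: 32138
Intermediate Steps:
K = 12 (K = 4*(2 + 1) = 4*3 = 12)
Y(B) = -60 + B (Y(B) = 12*(-5) + B = -60 + B)
(Y(30) - 1208) + 33376 = ((-60 + 30) - 1208) + 33376 = (-30 - 1208) + 33376 = -1238 + 33376 = 32138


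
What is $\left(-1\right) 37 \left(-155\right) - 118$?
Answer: $5617$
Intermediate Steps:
$\left(-1\right) 37 \left(-155\right) - 118 = \left(-37\right) \left(-155\right) - 118 = 5735 - 118 = 5617$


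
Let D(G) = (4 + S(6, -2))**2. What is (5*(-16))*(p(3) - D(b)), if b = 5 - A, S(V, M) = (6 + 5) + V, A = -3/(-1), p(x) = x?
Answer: 35040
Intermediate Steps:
A = 3 (A = -3*(-1) = 3)
S(V, M) = 11 + V
b = 2 (b = 5 - 1*3 = 5 - 3 = 2)
D(G) = 441 (D(G) = (4 + (11 + 6))**2 = (4 + 17)**2 = 21**2 = 441)
(5*(-16))*(p(3) - D(b)) = (5*(-16))*(3 - 1*441) = -80*(3 - 441) = -80*(-438) = 35040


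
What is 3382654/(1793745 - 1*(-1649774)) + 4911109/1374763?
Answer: 21561844713573/4734022510997 ≈ 4.5547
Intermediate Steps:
3382654/(1793745 - 1*(-1649774)) + 4911109/1374763 = 3382654/(1793745 + 1649774) + 4911109*(1/1374763) = 3382654/3443519 + 4911109/1374763 = 21561844713573/4734022510997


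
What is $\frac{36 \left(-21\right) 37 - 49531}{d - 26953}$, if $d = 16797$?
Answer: $\frac{77503}{10156} \approx 7.6313$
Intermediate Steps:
$\frac{36 \left(-21\right) 37 - 49531}{d - 26953} = \frac{36 \left(-21\right) 37 - 49531}{16797 - 26953} = \frac{\left(-756\right) 37 - 49531}{-10156} = \left(-27972 - 49531\right) \left(- \frac{1}{10156}\right) = \left(-77503\right) \left(- \frac{1}{10156}\right) = \frac{77503}{10156}$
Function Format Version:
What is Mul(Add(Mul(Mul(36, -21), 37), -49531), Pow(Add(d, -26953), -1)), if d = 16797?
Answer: Rational(77503, 10156) ≈ 7.6313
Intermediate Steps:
Mul(Add(Mul(Mul(36, -21), 37), -49531), Pow(Add(d, -26953), -1)) = Mul(Add(Mul(Mul(36, -21), 37), -49531), Pow(Add(16797, -26953), -1)) = Mul(Add(Mul(-756, 37), -49531), Pow(-10156, -1)) = Mul(Add(-27972, -49531), Rational(-1, 10156)) = Mul(-77503, Rational(-1, 10156)) = Rational(77503, 10156)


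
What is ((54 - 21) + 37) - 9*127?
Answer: -1073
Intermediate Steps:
((54 - 21) + 37) - 9*127 = (33 + 37) - 1143 = 70 - 1143 = -1073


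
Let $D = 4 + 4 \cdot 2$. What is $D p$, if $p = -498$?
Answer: $-5976$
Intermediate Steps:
$D = 12$ ($D = 4 + 8 = 12$)
$D p = 12 \left(-498\right) = -5976$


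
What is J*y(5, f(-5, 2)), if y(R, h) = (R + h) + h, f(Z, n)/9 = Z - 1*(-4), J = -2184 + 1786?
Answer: 5174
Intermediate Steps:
J = -398
f(Z, n) = 36 + 9*Z (f(Z, n) = 9*(Z - 1*(-4)) = 9*(Z + 4) = 9*(4 + Z) = 36 + 9*Z)
y(R, h) = R + 2*h
J*y(5, f(-5, 2)) = -398*(5 + 2*(36 + 9*(-5))) = -398*(5 + 2*(36 - 45)) = -398*(5 + 2*(-9)) = -398*(5 - 18) = -398*(-13) = 5174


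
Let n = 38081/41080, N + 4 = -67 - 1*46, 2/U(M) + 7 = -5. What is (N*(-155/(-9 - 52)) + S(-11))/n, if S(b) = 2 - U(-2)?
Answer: -2218669180/6968823 ≈ -318.37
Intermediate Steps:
U(M) = -⅙ (U(M) = 2/(-7 - 5) = 2/(-12) = 2*(-1/12) = -⅙)
S(b) = 13/6 (S(b) = 2 - 1*(-⅙) = 2 + ⅙ = 13/6)
N = -117 (N = -4 + (-67 - 1*46) = -4 + (-67 - 46) = -4 - 113 = -117)
n = 38081/41080 (n = 38081*(1/41080) = 38081/41080 ≈ 0.92700)
(N*(-155/(-9 - 52)) + S(-11))/n = (-(-18135)/(-9 - 52) + 13/6)/(38081/41080) = (-(-18135)/(-61) + 13/6)*(41080/38081) = (-(-18135)*(-1)/61 + 13/6)*(41080/38081) = (-117*155/61 + 13/6)*(41080/38081) = (-18135/61 + 13/6)*(41080/38081) = -108017/366*41080/38081 = -2218669180/6968823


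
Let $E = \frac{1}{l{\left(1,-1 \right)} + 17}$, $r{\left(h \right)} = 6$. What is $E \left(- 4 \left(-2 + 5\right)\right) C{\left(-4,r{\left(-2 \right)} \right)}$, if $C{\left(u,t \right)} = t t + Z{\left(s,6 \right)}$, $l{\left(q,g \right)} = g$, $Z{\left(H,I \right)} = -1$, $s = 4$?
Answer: $- \frac{105}{4} \approx -26.25$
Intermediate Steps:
$E = \frac{1}{16}$ ($E = \frac{1}{-1 + 17} = \frac{1}{16} \approx 0.0625$)
$C{\left(u,t \right)} = -1 + t^{2}$ ($C{\left(u,t \right)} = t t - 1 = t^{2} - 1 = -1 + t^{2}$)
$E \left(- 4 \left(-2 + 5\right)\right) C{\left(-4,r{\left(-2 \right)} \right)} = \frac{\left(-4\right) \left(-2 + 5\right)}{16} \left(-1 + 6^{2}\right) = \frac{\left(-4\right) 3}{16} \left(-1 + 36\right) = \frac{1}{16} \left(-12\right) 35 = \left(- \frac{3}{4}\right) 35 = - \frac{105}{4}$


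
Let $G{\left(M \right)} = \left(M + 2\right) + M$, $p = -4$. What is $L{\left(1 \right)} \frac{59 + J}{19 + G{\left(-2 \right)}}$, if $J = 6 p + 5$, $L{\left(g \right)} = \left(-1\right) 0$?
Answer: $0$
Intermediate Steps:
$L{\left(g \right)} = 0$
$G{\left(M \right)} = 2 + 2 M$ ($G{\left(M \right)} = \left(2 + M\right) + M = 2 + 2 M$)
$J = -19$ ($J = 6 \left(-4\right) + 5 = -24 + 5 = -19$)
$L{\left(1 \right)} \frac{59 + J}{19 + G{\left(-2 \right)}} = 0 \frac{59 - 19}{19 + \left(2 + 2 \left(-2\right)\right)} = 0 \frac{40}{19 + \left(2 - 4\right)} = 0 \frac{40}{19 - 2} = 0 \cdot \frac{40}{17} = 0$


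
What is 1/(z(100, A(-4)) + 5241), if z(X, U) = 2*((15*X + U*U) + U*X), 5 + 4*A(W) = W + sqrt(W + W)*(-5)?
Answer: 8*I/(3820*sqrt(2) + 62209*I) ≈ 0.00012764 + 1.1084e-5*I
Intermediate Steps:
A(W) = -5/4 + W/4 - 5*sqrt(2)*sqrt(W)/4 (A(W) = -5/4 + (W + sqrt(W + W)*(-5))/4 = -5/4 + (W + sqrt(2*W)*(-5))/4 = -5/4 + (W + (sqrt(2)*sqrt(W))*(-5))/4 = -5/4 + (W - 5*sqrt(2)*sqrt(W))/4 = -5/4 + (W/4 - 5*sqrt(2)*sqrt(W)/4) = -5/4 + W/4 - 5*sqrt(2)*sqrt(W)/4)
z(X, U) = 2*U**2 + 30*X + 2*U*X (z(X, U) = 2*((15*X + U**2) + U*X) = 2*((U**2 + 15*X) + U*X) = 2*(U**2 + 15*X + U*X) = 2*U**2 + 30*X + 2*U*X)
1/(z(100, A(-4)) + 5241) = 1/((2*(-5/4 + (1/4)*(-4) - 5*sqrt(2)*sqrt(-4)/4)**2 + 30*100 + 2*(-5/4 + (1/4)*(-4) - 5*sqrt(2)*sqrt(-4)/4)*100) + 5241) = 1/((2*(-5/4 - 1 - 5*sqrt(2)*2*I/4)**2 + 3000 + 2*(-5/4 - 1 - 5*sqrt(2)*2*I/4)*100) + 5241) = 1/((2*(-5/4 - 1 - 5*I*sqrt(2)/2)**2 + 3000 + 2*(-5/4 - 1 - 5*I*sqrt(2)/2)*100) + 5241) = 1/((2*(-9/4 - 5*I*sqrt(2)/2)**2 + 3000 + 2*(-9/4 - 5*I*sqrt(2)/2)*100) + 5241) = 1/((2*(-9/4 - 5*I*sqrt(2)/2)**2 + 3000 + (-450 - 500*I*sqrt(2))) + 5241) = 1/((2550 + 2*(-9/4 - 5*I*sqrt(2)/2)**2 - 500*I*sqrt(2)) + 5241) = 1/(7791 + 2*(-9/4 - 5*I*sqrt(2)/2)**2 - 500*I*sqrt(2))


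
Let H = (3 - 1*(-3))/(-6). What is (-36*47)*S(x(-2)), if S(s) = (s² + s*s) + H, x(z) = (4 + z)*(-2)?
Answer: -52452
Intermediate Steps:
x(z) = -8 - 2*z
H = -1 (H = (3 + 3)*(-⅙) = 6*(-⅙) = -1)
S(s) = -1 + 2*s² (S(s) = (s² + s*s) - 1 = (s² + s²) - 1 = 2*s² - 1 = -1 + 2*s²)
(-36*47)*S(x(-2)) = (-36*47)*(-1 + 2*(-8 - 2*(-2))²) = -1692*(-1 + 2*(-8 + 4)²) = -1692*(-1 + 2*(-4)²) = -1692*(-1 + 2*16) = -1692*(-1 + 32) = -1692*31 = -52452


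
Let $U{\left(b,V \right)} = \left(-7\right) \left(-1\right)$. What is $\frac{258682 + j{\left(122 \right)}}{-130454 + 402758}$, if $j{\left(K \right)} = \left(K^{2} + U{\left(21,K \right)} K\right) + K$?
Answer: $\frac{45757}{45384} \approx 1.0082$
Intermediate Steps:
$U{\left(b,V \right)} = 7$
$j{\left(K \right)} = K^{2} + 8 K$ ($j{\left(K \right)} = \left(K^{2} + 7 K\right) + K = K^{2} + 8 K$)
$\frac{258682 + j{\left(122 \right)}}{-130454 + 402758} = \frac{258682 + 122 \left(8 + 122\right)}{-130454 + 402758} = \frac{258682 + 122 \cdot 130}{272304} = \left(258682 + 15860\right) \frac{1}{272304} = 274542 \cdot \frac{1}{272304} = \frac{45757}{45384}$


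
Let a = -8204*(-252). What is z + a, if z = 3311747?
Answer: 5379155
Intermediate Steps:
a = 2067408
z + a = 3311747 + 2067408 = 5379155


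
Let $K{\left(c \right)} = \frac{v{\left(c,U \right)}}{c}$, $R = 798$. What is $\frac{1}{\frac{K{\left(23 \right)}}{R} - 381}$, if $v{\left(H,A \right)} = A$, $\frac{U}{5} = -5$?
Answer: $- \frac{18354}{6992899} \approx -0.0026247$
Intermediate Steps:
$U = -25$ ($U = 5 \left(-5\right) = -25$)
$K{\left(c \right)} = - \frac{25}{c}$
$\frac{1}{\frac{K{\left(23 \right)}}{R} - 381} = \frac{1}{\frac{\left(-25\right) \frac{1}{23}}{798} - 381} = \frac{1}{\left(-25\right) \frac{1}{23} \cdot \frac{1}{798} - 381} = \frac{1}{\left(- \frac{25}{23}\right) \frac{1}{798} - 381} = \frac{1}{- \frac{25}{18354} - 381} = \frac{1}{- \frac{6992899}{18354}} = - \frac{18354}{6992899}$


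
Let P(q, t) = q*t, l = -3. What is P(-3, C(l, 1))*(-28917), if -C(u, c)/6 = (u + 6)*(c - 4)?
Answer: 4684554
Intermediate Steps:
C(u, c) = -6*(-4 + c)*(6 + u) (C(u, c) = -6*(u + 6)*(c - 4) = -6*(6 + u)*(-4 + c) = -6*(-4 + c)*(6 + u))
P(-3, C(l, 1))*(-28917) = -3*(144 - 36*1 + 24*(-3) - 6*1*(-3))*(-28917) = -3*(144 - 36 - 72 + 18)*(-28917) = -3*54*(-28917) = -162*(-28917) = 4684554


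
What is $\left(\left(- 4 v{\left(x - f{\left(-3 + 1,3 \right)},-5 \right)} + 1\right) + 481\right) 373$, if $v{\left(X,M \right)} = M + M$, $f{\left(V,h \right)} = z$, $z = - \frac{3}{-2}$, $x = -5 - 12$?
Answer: $194706$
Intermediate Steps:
$x = -17$ ($x = -5 - 12 = -17$)
$z = \frac{3}{2}$ ($z = \left(-3\right) \left(- \frac{1}{2}\right) = \frac{3}{2} \approx 1.5$)
$f{\left(V,h \right)} = \frac{3}{2}$
$v{\left(X,M \right)} = 2 M$
$\left(\left(- 4 v{\left(x - f{\left(-3 + 1,3 \right)},-5 \right)} + 1\right) + 481\right) 373 = \left(\left(- 4 \cdot 2 \left(-5\right) + 1\right) + 481\right) 373 = \left(\left(\left(-4\right) \left(-10\right) + 1\right) + 481\right) 373 = \left(\left(40 + 1\right) + 481\right) 373 = \left(41 + 481\right) 373 = 522 \cdot 373 = 194706$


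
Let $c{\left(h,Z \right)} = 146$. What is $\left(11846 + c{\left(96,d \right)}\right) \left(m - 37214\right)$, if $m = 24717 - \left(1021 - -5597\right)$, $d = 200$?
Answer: $-229227080$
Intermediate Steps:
$m = 18099$ ($m = 24717 - \left(1021 + 5597\right) = 24717 - 6618 = 18099$)
$\left(11846 + c{\left(96,d \right)}\right) \left(m - 37214\right) = \left(11846 + 146\right) \left(18099 - 37214\right) = 11992 \left(-19115\right) = -229227080$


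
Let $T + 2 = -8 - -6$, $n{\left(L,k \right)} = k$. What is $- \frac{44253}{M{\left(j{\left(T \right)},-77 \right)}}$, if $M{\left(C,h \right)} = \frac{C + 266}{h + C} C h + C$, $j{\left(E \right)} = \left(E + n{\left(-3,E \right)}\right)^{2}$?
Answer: $- \frac{575289}{1627072} \approx -0.35357$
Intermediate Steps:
$T = -4$ ($T = -2 - 2 = -4$)
$j{\left(E \right)} = 4 E^{2}$ ($j{\left(E \right)} = \left(E + E\right)^{2} = \left(2 E\right)^{2} = 4 E^{2}$)
$M{\left(C,h \right)} = C + \frac{C h \left(266 + C\right)}{C + h}$ ($M{\left(C,h \right)} = \frac{266 + C}{C + h} C h + C = \frac{C \left(266 + C\right)}{C + h} h + C = \frac{C h \left(266 + C\right)}{C + h} + C = C + \frac{C h \left(266 + C\right)}{C + h}$)
$- \frac{44253}{M{\left(j{\left(T \right)},-77 \right)}} = - \frac{44253}{4 \left(-4\right)^{2} \frac{1}{4 \left(-4\right)^{2} - 77} \left(4 \left(-4\right)^{2} + 267 \left(-77\right) + 4 \left(-4\right)^{2} \left(-77\right)\right)} = - \frac{44253}{4 \cdot 16 \frac{1}{4 \cdot 16 - 77} \left(4 \cdot 16 - 20559 + 4 \cdot 16 \left(-77\right)\right)} = - \frac{44253}{64 \frac{1}{64 - 77} \left(64 - 20559 + 64 \left(-77\right)\right)} = - \frac{44253}{64 \frac{1}{-13} \left(64 - 20559 - 4928\right)} = - \frac{44253}{64 \left(- \frac{1}{13}\right) \left(-25423\right)} = - \frac{44253}{\frac{1627072}{13}} = \left(-44253\right) \frac{13}{1627072} = - \frac{575289}{1627072}$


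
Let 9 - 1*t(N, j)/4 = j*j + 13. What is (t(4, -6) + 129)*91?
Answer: -2821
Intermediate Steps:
t(N, j) = -16 - 4*j² (t(N, j) = 36 - 4*(j*j + 13) = 36 - 4*(j² + 13) = 36 - 4*(13 + j²) = 36 + (-52 - 4*j²) = -16 - 4*j²)
(t(4, -6) + 129)*91 = ((-16 - 4*(-6)²) + 129)*91 = ((-16 - 4*36) + 129)*91 = ((-16 - 144) + 129)*91 = (-160 + 129)*91 = -31*91 = -2821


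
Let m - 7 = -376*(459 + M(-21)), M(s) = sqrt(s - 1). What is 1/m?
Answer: I/(-172577*I + 376*sqrt(22)) ≈ -5.7939e-6 + 5.9209e-8*I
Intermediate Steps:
M(s) = sqrt(-1 + s)
m = -172577 - 376*I*sqrt(22) (m = 7 - 376*(459 + sqrt(-1 - 21)) = 7 - 376*(459 + sqrt(-22)) = 7 - 376*(459 + I*sqrt(22)) = 7 + (-172584 - 376*I*sqrt(22)) = -172577 - 376*I*sqrt(22) ≈ -1.7258e+5 - 1763.6*I)
1/m = 1/(-172577 - 376*I*sqrt(22))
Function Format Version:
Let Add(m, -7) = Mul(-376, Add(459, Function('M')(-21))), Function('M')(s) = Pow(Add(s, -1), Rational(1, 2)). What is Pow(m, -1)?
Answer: Mul(I, Pow(Add(Mul(-172577, I), Mul(376, Pow(22, Rational(1, 2)))), -1)) ≈ Add(-5.7939e-6, Mul(5.9209e-8, I))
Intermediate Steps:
Function('M')(s) = Pow(Add(-1, s), Rational(1, 2))
m = Add(-172577, Mul(-376, I, Pow(22, Rational(1, 2)))) (m = Add(7, Mul(-376, Add(459, Pow(Add(-1, -21), Rational(1, 2))))) = Add(7, Mul(-376, Add(459, Pow(-22, Rational(1, 2))))) = Add(7, Mul(-376, Add(459, Mul(I, Pow(22, Rational(1, 2)))))) = Add(7, Add(-172584, Mul(-376, I, Pow(22, Rational(1, 2))))) = Add(-172577, Mul(-376, I, Pow(22, Rational(1, 2)))) ≈ Add(-1.7258e+5, Mul(-1763.6, I)))
Pow(m, -1) = Pow(Add(-172577, Mul(-376, I, Pow(22, Rational(1, 2)))), -1)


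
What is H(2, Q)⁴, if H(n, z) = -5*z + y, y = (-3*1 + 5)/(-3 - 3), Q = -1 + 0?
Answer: 38416/81 ≈ 474.27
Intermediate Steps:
Q = -1
y = -⅓ (y = (-3 + 5)/(-6) = 2*(-⅙) = -⅓ ≈ -0.33333)
H(n, z) = -⅓ - 5*z (H(n, z) = -5*z - ⅓ = -⅓ - 5*z)
H(2, Q)⁴ = (-⅓ - 5*(-1))⁴ = (-⅓ + 5)⁴ = (14/3)⁴ = 38416/81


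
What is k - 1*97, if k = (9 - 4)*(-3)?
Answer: -112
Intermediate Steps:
k = -15 (k = 5*(-3) = -15)
k - 1*97 = -15 - 1*97 = -15 - 97 = -112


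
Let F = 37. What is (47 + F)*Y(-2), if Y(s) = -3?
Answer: -252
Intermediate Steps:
(47 + F)*Y(-2) = (47 + 37)*(-3) = 84*(-3) = -252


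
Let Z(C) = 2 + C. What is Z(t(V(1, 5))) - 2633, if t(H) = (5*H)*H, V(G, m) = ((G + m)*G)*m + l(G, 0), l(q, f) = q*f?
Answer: 1869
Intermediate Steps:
l(q, f) = f*q
V(G, m) = G*m*(G + m) (V(G, m) = ((G + m)*G)*m + 0*G = (G*(G + m))*m + 0 = G*m*(G + m) + 0 = G*m*(G + m))
t(H) = 5*H²
Z(t(V(1, 5))) - 2633 = (2 + 5*(1*5*(1 + 5))²) - 2633 = (2 + 5*(1*5*6)²) - 2633 = (2 + 5*30²) - 2633 = (2 + 5*900) - 2633 = (2 + 4500) - 2633 = 4502 - 2633 = 1869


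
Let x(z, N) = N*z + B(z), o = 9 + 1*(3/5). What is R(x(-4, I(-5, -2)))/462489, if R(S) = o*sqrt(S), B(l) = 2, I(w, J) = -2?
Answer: 16*sqrt(10)/770815 ≈ 6.5640e-5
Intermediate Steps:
o = 48/5 (o = 9 + 1*(3*(1/5)) = 9 + 1*(3/5) = 9 + 3/5 = 48/5 ≈ 9.6000)
x(z, N) = 2 + N*z (x(z, N) = N*z + 2 = 2 + N*z)
R(S) = 48*sqrt(S)/5
R(x(-4, I(-5, -2)))/462489 = (48*sqrt(2 - 2*(-4))/5)/462489 = (48*sqrt(2 + 8)/5)*(1/462489) = (48*sqrt(10)/5)*(1/462489) = 16*sqrt(10)/770815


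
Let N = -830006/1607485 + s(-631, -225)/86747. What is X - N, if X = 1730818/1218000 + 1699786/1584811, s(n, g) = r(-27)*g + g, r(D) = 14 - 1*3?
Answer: 81855692588793212028641/26916969268194923841000 ≈ 3.0410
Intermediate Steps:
r(D) = 11 (r(D) = 14 - 3 = 11)
s(n, g) = 12*g (s(n, g) = 11*g + g = 12*g)
X = 2406679376699/965149899000 (X = 1730818*(1/1218000) + 1699786*(1/1584811) = 865409/609000 + 1699786/1584811 = 2406679376699/965149899000 ≈ 2.4936)
N = -76340739982/139444501295 (N = -830006/1607485 + (12*(-225))/86747 = -830006*1/1607485 - 2700*1/86747 = -830006/1607485 - 2700/86747 = -76340739982/139444501295 ≈ -0.54746)
X - N = 2406679376699/965149899000 - 1*(-76340739982/139444501295) = 2406679376699/965149899000 + 76340739982/139444501295 = 81855692588793212028641/26916969268194923841000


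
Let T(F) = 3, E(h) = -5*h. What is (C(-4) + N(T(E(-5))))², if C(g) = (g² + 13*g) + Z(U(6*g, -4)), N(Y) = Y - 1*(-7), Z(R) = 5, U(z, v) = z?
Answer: 441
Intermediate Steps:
N(Y) = 7 + Y (N(Y) = Y + 7 = 7 + Y)
C(g) = 5 + g² + 13*g (C(g) = (g² + 13*g) + 5 = 5 + g² + 13*g)
(C(-4) + N(T(E(-5))))² = ((5 + (-4)² + 13*(-4)) + (7 + 3))² = ((5 + 16 - 52) + 10)² = (-31 + 10)² = (-21)² = 441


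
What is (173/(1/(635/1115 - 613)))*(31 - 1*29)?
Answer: -47253912/223 ≈ -2.1190e+5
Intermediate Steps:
(173/(1/(635/1115 - 613)))*(31 - 1*29) = (173/(1/(635*(1/1115) - 613)))*(31 - 29) = (173/(1/(127/223 - 613)))*2 = (173/(1/(-136572/223)))*2 = (173/(-223/136572))*2 = (173*(-136572/223))*2 = -23626956/223*2 = -47253912/223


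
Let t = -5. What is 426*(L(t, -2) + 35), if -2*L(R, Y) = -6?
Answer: 16188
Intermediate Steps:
L(R, Y) = 3 (L(R, Y) = -1/2*(-6) = 3)
426*(L(t, -2) + 35) = 426*(3 + 35) = 426*38 = 16188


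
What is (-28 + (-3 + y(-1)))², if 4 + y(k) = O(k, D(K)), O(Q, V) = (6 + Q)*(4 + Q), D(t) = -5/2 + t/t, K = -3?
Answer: 400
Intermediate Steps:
D(t) = -3/2 (D(t) = -5*½ + 1 = -5/2 + 1 = -3/2)
O(Q, V) = (4 + Q)*(6 + Q)
y(k) = 20 + k² + 10*k (y(k) = -4 + (24 + k² + 10*k) = 20 + k² + 10*k)
(-28 + (-3 + y(-1)))² = (-28 + (-3 + (20 + (-1)² + 10*(-1))))² = (-28 + (-3 + (20 + 1 - 10)))² = (-28 + (-3 + 11))² = (-28 + 8)² = (-20)² = 400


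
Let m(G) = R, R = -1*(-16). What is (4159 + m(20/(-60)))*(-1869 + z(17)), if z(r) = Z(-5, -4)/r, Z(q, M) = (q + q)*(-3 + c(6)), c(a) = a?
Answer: -132777525/17 ≈ -7.8104e+6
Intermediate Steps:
Z(q, M) = 6*q (Z(q, M) = (q + q)*(-3 + 6) = (2*q)*3 = 6*q)
R = 16
z(r) = -30/r (z(r) = (6*(-5))/r = -30/r)
m(G) = 16
(4159 + m(20/(-60)))*(-1869 + z(17)) = (4159 + 16)*(-1869 - 30/17) = 4175*(-1869 - 30*1/17) = 4175*(-1869 - 30/17) = 4175*(-31803/17) = -132777525/17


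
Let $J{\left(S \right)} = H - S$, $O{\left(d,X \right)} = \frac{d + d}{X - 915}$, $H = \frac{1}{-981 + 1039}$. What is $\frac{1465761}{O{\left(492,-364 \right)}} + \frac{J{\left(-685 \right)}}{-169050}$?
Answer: $- \frac{1531777303004867}{804001800} \approx -1.9052 \cdot 10^{6}$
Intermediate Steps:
$H = \frac{1}{58} \approx 0.017241$
$O{\left(d,X \right)} = \frac{2 d}{-915 + X}$
$J{\left(S \right)} = \frac{1}{58} - S$
$\frac{1465761}{O{\left(492,-364 \right)}} + \frac{J{\left(-685 \right)}}{-169050} = \frac{1465761}{2 \cdot 492 \frac{1}{-915 - 364}} + \frac{\frac{1}{58} - -685}{-169050} = \frac{1465761}{2 \cdot 492 \frac{1}{-1279}} + \left(\frac{1}{58} + 685\right) \left(- \frac{1}{169050}\right) = \frac{1465761}{2 \cdot 492 \left(- \frac{1}{1279}\right)} + \frac{39731}{58} \left(- \frac{1}{169050}\right) = \frac{1465761}{- \frac{984}{1279}} - \frac{39731}{9804900} = 1465761 \left(- \frac{1279}{984}\right) - \frac{39731}{9804900} = - \frac{624902773}{328} - \frac{39731}{9804900} = - \frac{1531777303004867}{804001800}$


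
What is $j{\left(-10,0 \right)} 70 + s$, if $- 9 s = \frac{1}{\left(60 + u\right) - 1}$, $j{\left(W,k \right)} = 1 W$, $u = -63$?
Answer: $- \frac{25199}{36} \approx -699.97$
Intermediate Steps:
$j{\left(W,k \right)} = W$
$s = \frac{1}{36}$ ($s = - \frac{1}{9 \left(\left(60 - 63\right) - 1\right)} = - \frac{1}{9 \left(-3 - 1\right)} = - \frac{1}{9 \left(-4\right)} = \left(- \frac{1}{9}\right) \left(- \frac{1}{4}\right) = \frac{1}{36} \approx 0.027778$)
$j{\left(-10,0 \right)} 70 + s = \left(-10\right) 70 + \frac{1}{36} = -700 + \frac{1}{36} = - \frac{25199}{36}$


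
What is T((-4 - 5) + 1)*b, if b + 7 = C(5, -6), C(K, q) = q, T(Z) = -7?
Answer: 91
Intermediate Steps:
b = -13 (b = -7 - 6 = -13)
T((-4 - 5) + 1)*b = -7*(-13) = 91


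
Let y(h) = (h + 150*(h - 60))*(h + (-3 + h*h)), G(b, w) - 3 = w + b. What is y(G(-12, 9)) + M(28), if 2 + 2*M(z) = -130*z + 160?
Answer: 25259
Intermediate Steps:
G(b, w) = 3 + b + w (G(b, w) = 3 + (w + b) = 3 + (b + w) = 3 + b + w)
M(z) = 79 - 65*z (M(z) = -1 + (-130*z + 160)/2 = -1 + (160 - 130*z)/2 = -1 + (80 - 65*z) = 79 - 65*z)
y(h) = (-9000 + 151*h)*(-3 + h + h²) (y(h) = (h + 150*(-60 + h))*(h + (-3 + h²)) = (h + (-9000 + 150*h))*(-3 + h + h²) = (-9000 + 151*h)*(-3 + h + h²))
y(G(-12, 9)) + M(28) = (27000 - 9453*(3 - 12 + 9) - 8849*(3 - 12 + 9)² + 151*(3 - 12 + 9)³) + (79 - 65*28) = (27000 - 9453*0 - 8849*0² + 151*0³) + (79 - 1820) = (27000 + 0 - 8849*0 + 151*0) - 1741 = (27000 + 0 + 0 + 0) - 1741 = 27000 - 1741 = 25259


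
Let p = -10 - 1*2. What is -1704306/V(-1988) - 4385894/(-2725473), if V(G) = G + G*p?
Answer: -2274564628373/29800321782 ≈ -76.327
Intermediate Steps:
p = -12 (p = -10 - 2 = -12)
V(G) = -11*G (V(G) = G + G*(-12) = G - 12*G = -11*G)
-1704306/V(-1988) - 4385894/(-2725473) = -1704306/((-11*(-1988))) - 4385894/(-2725473) = -1704306/21868 - 4385894*(-1/2725473) = -1704306*1/21868 + 4385894/2725473 = -852153/10934 + 4385894/2725473 = -2274564628373/29800321782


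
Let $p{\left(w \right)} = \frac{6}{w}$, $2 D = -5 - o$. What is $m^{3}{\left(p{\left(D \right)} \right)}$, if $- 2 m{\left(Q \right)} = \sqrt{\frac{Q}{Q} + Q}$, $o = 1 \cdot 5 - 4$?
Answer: $\frac{i}{8} \approx 0.125 i$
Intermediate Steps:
$o = 1$ ($o = 5 - 4 = 1$)
$D = -3$ ($D = \frac{-5 - 1}{2} = \frac{1}{2} \left(-6\right) = -3$)
$m{\left(Q \right)} = - \frac{\sqrt{1 + Q}}{2}$ ($m{\left(Q \right)} = - \frac{\sqrt{\frac{Q}{Q} + Q}}{2} = - \frac{\sqrt{1 + Q}}{2}$)
$m^{3}{\left(p{\left(D \right)} \right)} = \left(- \frac{\sqrt{1 + \frac{6}{-3}}}{2}\right)^{3} = \left(- \frac{\sqrt{1 + 6 \left(- \frac{1}{3}\right)}}{2}\right)^{3} = \left(- \frac{\sqrt{1 - 2}}{2}\right)^{3} = \left(- \frac{\sqrt{-1}}{2}\right)^{3} = \left(- \frac{i}{2}\right)^{3} = \frac{i}{8}$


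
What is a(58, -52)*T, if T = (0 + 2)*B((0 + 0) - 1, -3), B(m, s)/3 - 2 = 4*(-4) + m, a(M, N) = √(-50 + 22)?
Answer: -180*I*√7 ≈ -476.24*I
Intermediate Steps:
a(M, N) = 2*I*√7 (a(M, N) = √(-28) = 2*I*√7)
B(m, s) = -42 + 3*m (B(m, s) = 6 + 3*(4*(-4) + m) = 6 + 3*(-16 + m) = 6 + (-48 + 3*m) = -42 + 3*m)
T = -90 (T = (0 + 2)*(-42 + 3*((0 + 0) - 1)) = 2*(-42 + 3*(0 - 1)) = 2*(-42 + 3*(-1)) = 2*(-42 - 3) = 2*(-45) = -90)
a(58, -52)*T = (2*I*√7)*(-90) = -180*I*√7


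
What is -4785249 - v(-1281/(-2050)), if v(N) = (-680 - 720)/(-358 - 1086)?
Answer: -1727475239/361 ≈ -4.7852e+6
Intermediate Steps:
v(N) = 350/361 (v(N) = -1400/(-1444) = -1400*(-1/1444) = 350/361)
-4785249 - v(-1281/(-2050)) = -4785249 - 1*350/361 = -4785249 - 350/361 = -1727475239/361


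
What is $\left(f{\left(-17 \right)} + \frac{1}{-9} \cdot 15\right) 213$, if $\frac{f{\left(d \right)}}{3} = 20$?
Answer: $12425$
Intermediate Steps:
$f{\left(d \right)} = 60$ ($f{\left(d \right)} = 3 \cdot 20 = 60$)
$\left(f{\left(-17 \right)} + \frac{1}{-9} \cdot 15\right) 213 = \left(60 + \frac{1}{-9} \cdot 15\right) 213 = \left(60 - \frac{5}{3}\right) 213 = \frac{175}{3} \cdot 213 = 12425$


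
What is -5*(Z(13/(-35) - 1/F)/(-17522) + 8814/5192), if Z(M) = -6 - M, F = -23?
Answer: -31086756903/3661712516 ≈ -8.4897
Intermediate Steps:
-5*(Z(13/(-35) - 1/F)/(-17522) + 8814/5192) = -5*((-6 - (13/(-35) - 1/(-23)))/(-17522) + 8814/5192) = -5*((-6 - (13*(-1/35) - 1*(-1/23)))*(-1/17522) + 8814*(1/5192)) = -5*((-6 - (-13/35 + 1/23))*(-1/17522) + 4407/2596) = -5*((-6 - 1*(-264/805))*(-1/17522) + 4407/2596) = -5*((-6 + 264/805)*(-1/17522) + 4407/2596) = -5*(-4566/805*(-1/17522) + 4407/2596) = -5*(2283/7052605 + 4407/2596) = -5*31086756903/18308562580 = -31086756903/3661712516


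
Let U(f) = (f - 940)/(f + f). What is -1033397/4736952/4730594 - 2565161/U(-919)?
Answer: -9604662548736626428637/3787052843903472 ≈ -2.5362e+6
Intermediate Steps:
U(f) = (-940 + f)/(2*f) (U(f) = (-940 + f)/((2*f)) = (-940 + f)*(1/(2*f)) = (-940 + f)/(2*f))
-1033397/4736952/4730594 - 2565161/U(-919) = -1033397/4736952/4730594 - 2565161*(-1838/(-940 - 919)) = -1033397*1/4736952*(1/4730594) - 2565161/((½)*(-1/919)*(-1859)) = -1033397/4736952*1/4730594 - 2565161/1859/1838 = -1033397/22408596709488 - 2565161*1838/1859 = -1033397/22408596709488 - 4714765918/1859 = -9604662548736626428637/3787052843903472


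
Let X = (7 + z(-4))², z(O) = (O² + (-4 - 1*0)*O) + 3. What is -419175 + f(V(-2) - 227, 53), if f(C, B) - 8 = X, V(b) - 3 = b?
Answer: -417403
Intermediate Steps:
V(b) = 3 + b
z(O) = 3 + O² - 4*O (z(O) = (O² + (-4 + 0)*O) + 3 = (O² - 4*O) + 3 = 3 + O² - 4*O)
X = 1764 (X = (7 + (3 + (-4)² - 4*(-4)))² = (7 + (3 + 16 + 16))² = (7 + 35)² = 42² = 1764)
f(C, B) = 1772 (f(C, B) = 8 + 1764 = 1772)
-419175 + f(V(-2) - 227, 53) = -419175 + 1772 = -417403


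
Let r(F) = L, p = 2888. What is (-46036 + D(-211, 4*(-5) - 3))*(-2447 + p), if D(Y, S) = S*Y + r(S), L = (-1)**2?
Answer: -18161262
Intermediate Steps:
L = 1
r(F) = 1
D(Y, S) = 1 + S*Y (D(Y, S) = S*Y + 1 = 1 + S*Y)
(-46036 + D(-211, 4*(-5) - 3))*(-2447 + p) = (-46036 + (1 + (4*(-5) - 3)*(-211)))*(-2447 + 2888) = (-46036 + (1 + (-20 - 3)*(-211)))*441 = (-46036 + (1 - 23*(-211)))*441 = (-46036 + (1 + 4853))*441 = (-46036 + 4854)*441 = -41182*441 = -18161262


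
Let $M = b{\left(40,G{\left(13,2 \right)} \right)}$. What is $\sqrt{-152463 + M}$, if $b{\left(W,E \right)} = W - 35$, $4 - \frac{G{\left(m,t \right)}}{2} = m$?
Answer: $i \sqrt{152458} \approx 390.46 i$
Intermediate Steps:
$G{\left(m,t \right)} = 8 - 2 m$
$b{\left(W,E \right)} = -35 + W$
$M = 5$ ($M = -35 + 40 = 5$)
$\sqrt{-152463 + M} = \sqrt{-152463 + 5} = \sqrt{-152458} = i \sqrt{152458}$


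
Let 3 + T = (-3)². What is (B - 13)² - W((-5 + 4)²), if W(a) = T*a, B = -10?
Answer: 523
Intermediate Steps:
T = 6 (T = -3 + (-3)² = -3 + 9 = 6)
W(a) = 6*a
(B - 13)² - W((-5 + 4)²) = (-10 - 13)² - 6*(-5 + 4)² = (-23)² - 6*(-1)² = 529 - 6 = 523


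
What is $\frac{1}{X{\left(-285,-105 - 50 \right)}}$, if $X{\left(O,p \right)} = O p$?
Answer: $\frac{1}{44175} \approx 2.2637 \cdot 10^{-5}$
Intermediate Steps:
$\frac{1}{X{\left(-285,-105 - 50 \right)}} = \frac{1}{\left(-285\right) \left(-105 - 50\right)} = \frac{1}{\left(-285\right) \left(-155\right)} = \frac{1}{44175}$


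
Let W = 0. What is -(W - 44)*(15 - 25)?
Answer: -440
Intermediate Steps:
-(W - 44)*(15 - 25) = -(0 - 44)*(15 - 25) = -(-44)*(-10) = -1*440 = -440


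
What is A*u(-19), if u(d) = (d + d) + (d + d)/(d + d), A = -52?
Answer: 1924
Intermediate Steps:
u(d) = 1 + 2*d (u(d) = 2*d + (2*d)/((2*d)) = 2*d + (2*d)*(1/(2*d)) = 2*d + 1 = 1 + 2*d)
A*u(-19) = -52*(1 + 2*(-19)) = -52*(1 - 38) = -52*(-37) = 1924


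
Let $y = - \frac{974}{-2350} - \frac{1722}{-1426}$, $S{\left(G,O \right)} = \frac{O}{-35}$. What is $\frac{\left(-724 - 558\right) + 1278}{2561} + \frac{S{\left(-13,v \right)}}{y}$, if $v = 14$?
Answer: $- \frac{2192011}{8832889} \approx -0.24816$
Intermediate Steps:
$S{\left(G,O \right)} = - \frac{O}{35}$ ($S{\left(G,O \right)} = O \left(- \frac{1}{35}\right) = - \frac{O}{35}$)
$y = \frac{1358906}{837775}$ ($y = \left(-974\right) \left(- \frac{1}{2350}\right) - - \frac{861}{713} = \frac{487}{1175} + \frac{861}{713} = \frac{1358906}{837775} \approx 1.622$)
$\frac{\left(-724 - 558\right) + 1278}{2561} + \frac{S{\left(-13,v \right)}}{y} = \frac{\left(-724 - 558\right) + 1278}{2561} + \frac{\left(- \frac{1}{35}\right) 14}{\frac{1358906}{837775}} = \left(-1282 + 1278\right) \frac{1}{2561} - \frac{167555}{679453} = \left(-4\right) \frac{1}{2561} - \frac{167555}{679453} = - \frac{4}{2561} - \frac{167555}{679453} = - \frac{2192011}{8832889}$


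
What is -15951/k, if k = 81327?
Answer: -5317/27109 ≈ -0.19613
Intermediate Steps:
-15951/k = -15951/81327 = -15951*1/81327 = -5317/27109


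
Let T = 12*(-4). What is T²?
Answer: 2304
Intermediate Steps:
T = -48
T² = (-48)² = 2304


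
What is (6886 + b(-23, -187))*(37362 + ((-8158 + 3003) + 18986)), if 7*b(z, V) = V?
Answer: 2458031895/7 ≈ 3.5115e+8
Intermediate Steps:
b(z, V) = V/7
(6886 + b(-23, -187))*(37362 + ((-8158 + 3003) + 18986)) = (6886 + (⅐)*(-187))*(37362 + ((-8158 + 3003) + 18986)) = (6886 - 187/7)*(37362 + (-5155 + 18986)) = 48015*(37362 + 13831)/7 = (48015/7)*51193 = 2458031895/7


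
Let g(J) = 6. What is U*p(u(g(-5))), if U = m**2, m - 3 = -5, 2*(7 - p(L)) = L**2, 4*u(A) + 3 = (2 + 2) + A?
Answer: 175/8 ≈ 21.875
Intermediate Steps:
u(A) = 1/4 + A/4 (u(A) = -3/4 + ((2 + 2) + A)/4 = -3/4 + (4 + A)/4 = -3/4 + (1 + A/4) = 1/4 + A/4)
p(L) = 7 - L**2/2
m = -2 (m = 3 - 5 = -2)
U = 4 (U = (-2)**2 = 4)
U*p(u(g(-5))) = 4*(7 - (1/4 + (1/4)*6)**2/2) = 4*(7 - (1/4 + 3/2)**2/2) = 4*(7 - (7/4)**2/2) = 4*(7 - 1/2*49/16) = 4*(7 - 49/32) = 4*(175/32) = 175/8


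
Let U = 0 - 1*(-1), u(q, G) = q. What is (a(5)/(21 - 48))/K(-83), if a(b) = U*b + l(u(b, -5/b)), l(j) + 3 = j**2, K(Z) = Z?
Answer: 1/83 ≈ 0.012048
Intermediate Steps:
U = 1 (U = 0 + 1 = 1)
l(j) = -3 + j**2
a(b) = -3 + b + b**2 (a(b) = 1*b + (-3 + b**2) = b + (-3 + b**2) = -3 + b + b**2)
(a(5)/(21 - 48))/K(-83) = ((-3 + 5 + 5**2)/(21 - 48))/(-83) = ((-3 + 5 + 25)/(-27))*(-1/83) = (27*(-1/27))*(-1/83) = -1*(-1/83) = 1/83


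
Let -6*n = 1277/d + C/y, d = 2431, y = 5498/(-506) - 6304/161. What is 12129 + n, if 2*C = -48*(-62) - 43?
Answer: 108501350519/8942076 ≈ 12134.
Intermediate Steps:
y = -88587/1771 (y = 5498*(-1/506) - 6304*1/161 = -2749/253 - 6304/161 = -88587/1771 ≈ -50.021)
C = 2933/2 (C = (-48*(-62) - 43)/2 = (2976 - 43)/2 = (1/2)*2933 = 2933/2 ≈ 1466.5)
n = 42910715/8942076 (n = -(1277/2431 + 2933/(2*(-88587/1771)))/6 = -(1277*(1/2431) + (2933/2)*(-1771/88587))/6 = -(1277/2431 - 5194343/177174)/6 = -1/6*(-42910715/1490346) = 42910715/8942076 ≈ 4.7987)
12129 + n = 12129 + 42910715/8942076 = 108501350519/8942076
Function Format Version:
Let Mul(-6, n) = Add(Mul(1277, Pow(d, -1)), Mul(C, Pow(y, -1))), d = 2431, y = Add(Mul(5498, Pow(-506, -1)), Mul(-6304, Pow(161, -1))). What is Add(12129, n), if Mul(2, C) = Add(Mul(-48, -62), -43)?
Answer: Rational(108501350519, 8942076) ≈ 12134.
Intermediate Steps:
y = Rational(-88587, 1771) (y = Add(Mul(5498, Rational(-1, 506)), Mul(-6304, Rational(1, 161))) = Add(Rational(-2749, 253), Rational(-6304, 161)) = Rational(-88587, 1771) ≈ -50.021)
C = Rational(2933, 2) (C = Mul(Rational(1, 2), Add(Mul(-48, -62), -43)) = Mul(Rational(1, 2), Add(2976, -43)) = Mul(Rational(1, 2), 2933) = Rational(2933, 2) ≈ 1466.5)
n = Rational(42910715, 8942076) (n = Mul(Rational(-1, 6), Add(Mul(1277, Pow(2431, -1)), Mul(Rational(2933, 2), Pow(Rational(-88587, 1771), -1)))) = Mul(Rational(-1, 6), Add(Mul(1277, Rational(1, 2431)), Mul(Rational(2933, 2), Rational(-1771, 88587)))) = Mul(Rational(-1, 6), Add(Rational(1277, 2431), Rational(-5194343, 177174))) = Mul(Rational(-1, 6), Rational(-42910715, 1490346)) = Rational(42910715, 8942076) ≈ 4.7987)
Add(12129, n) = Add(12129, Rational(42910715, 8942076)) = Rational(108501350519, 8942076)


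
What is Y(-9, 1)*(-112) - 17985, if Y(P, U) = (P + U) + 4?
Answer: -17537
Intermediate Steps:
Y(P, U) = 4 + P + U
Y(-9, 1)*(-112) - 17985 = (4 - 9 + 1)*(-112) - 17985 = -4*(-112) - 17985 = 448 - 17985 = -17537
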